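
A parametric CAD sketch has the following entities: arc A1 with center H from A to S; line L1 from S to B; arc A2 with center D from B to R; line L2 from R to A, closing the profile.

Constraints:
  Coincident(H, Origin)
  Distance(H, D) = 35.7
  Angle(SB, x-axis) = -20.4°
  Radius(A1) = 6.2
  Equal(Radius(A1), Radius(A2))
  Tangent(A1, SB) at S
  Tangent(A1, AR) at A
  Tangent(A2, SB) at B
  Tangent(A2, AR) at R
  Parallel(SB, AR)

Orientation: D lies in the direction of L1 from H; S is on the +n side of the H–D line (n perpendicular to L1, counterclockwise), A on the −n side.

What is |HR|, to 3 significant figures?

36.2

The slot axis is L1's direction at -20.4°, so u = (cos -20.4°, sin -20.4°) = (0.937, -0.349) and n = (−sin -20.4°, cos -20.4°) = (0.349, 0.937). H is at the origin and D lies 35.7 along u from H, so D = 35.7·u = (33.5, -12.4). Tangency of A1 to both parallel lines with radius 6.2 puts S and A at H ± 6.2·n: S = (2.16, 5.81), A = (-2.16, -5.81). Equal radii place B and R the same way about D: B = D + 6.2·n = (35.6, -6.63), R = D − 6.2·n = (31.3, -18.3). Then |HR| = |R − H| = 36.2.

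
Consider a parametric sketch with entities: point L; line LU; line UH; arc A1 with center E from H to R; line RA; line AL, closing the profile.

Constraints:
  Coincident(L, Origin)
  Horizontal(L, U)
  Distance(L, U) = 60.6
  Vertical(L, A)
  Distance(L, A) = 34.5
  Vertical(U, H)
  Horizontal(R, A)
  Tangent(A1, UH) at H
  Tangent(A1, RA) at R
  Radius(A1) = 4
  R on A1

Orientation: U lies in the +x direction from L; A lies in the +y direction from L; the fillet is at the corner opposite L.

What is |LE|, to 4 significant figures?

64.29

LA is vertical with |LA| = 34.5 and A on the +y side, so A = (0.000, 34.50). The virtual corner opposite L is at (60.60, 34.50). The tangent condition forces EH to be normal to UH and since A1 is tangent to RA there, ER ⟂ RA, with radius 4.0, so the center E sits 4.0 in from both sides at E = (56.60, 30.50). Then |LE| = |E − L| = 64.29.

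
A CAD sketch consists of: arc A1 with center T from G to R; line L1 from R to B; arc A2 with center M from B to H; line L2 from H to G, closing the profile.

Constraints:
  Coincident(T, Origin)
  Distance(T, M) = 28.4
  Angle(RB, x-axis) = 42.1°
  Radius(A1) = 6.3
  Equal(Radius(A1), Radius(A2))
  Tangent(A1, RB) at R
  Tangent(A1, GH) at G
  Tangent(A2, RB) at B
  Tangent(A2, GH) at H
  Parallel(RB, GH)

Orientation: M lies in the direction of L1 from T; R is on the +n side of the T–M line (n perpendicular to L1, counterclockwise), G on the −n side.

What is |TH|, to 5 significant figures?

29.090

The slot axis is L1's direction at 42.1°, so u = (cos 42.1°, sin 42.1°) = (0.74198, 0.67043) and n = (−sin 42.1°, cos 42.1°) = (-0.67043, 0.74198). T is at the origin and M lies 28.4 along u from T, so M = 28.4·u = (21.072, 19.040). Tangency of A1 to both parallel lines with radius 6.3 puts R and G at T ± 6.3·n: R = (-4.2237, 4.6744), G = (4.2237, -4.6744). Equal radii place B and H the same way about M: B = M + 6.3·n = (16.848, 23.715), H = M − 6.3·n = (25.296, 14.366). Then |TH| = |H − T| = 29.090.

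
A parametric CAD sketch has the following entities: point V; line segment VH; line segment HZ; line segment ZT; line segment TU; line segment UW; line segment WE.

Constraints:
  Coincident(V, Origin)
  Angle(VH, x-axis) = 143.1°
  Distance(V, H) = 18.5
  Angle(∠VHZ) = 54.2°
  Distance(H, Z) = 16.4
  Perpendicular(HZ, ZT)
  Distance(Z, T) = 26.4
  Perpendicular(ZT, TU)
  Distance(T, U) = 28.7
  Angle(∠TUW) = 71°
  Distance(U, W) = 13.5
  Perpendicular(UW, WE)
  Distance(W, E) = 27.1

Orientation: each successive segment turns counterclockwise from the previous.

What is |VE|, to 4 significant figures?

10.16

∠TUW = 71.0° gives UW at -162.1° from the x-axis; with |UW| = 13.5, W = (-1.009, 18.75). The perpendicularity gives WE at right angles to UW, so WE runs at -72.10°; with |WE| = 27.1, E = (7.320, -7.039). Then |VE| = |E − V| = 10.16.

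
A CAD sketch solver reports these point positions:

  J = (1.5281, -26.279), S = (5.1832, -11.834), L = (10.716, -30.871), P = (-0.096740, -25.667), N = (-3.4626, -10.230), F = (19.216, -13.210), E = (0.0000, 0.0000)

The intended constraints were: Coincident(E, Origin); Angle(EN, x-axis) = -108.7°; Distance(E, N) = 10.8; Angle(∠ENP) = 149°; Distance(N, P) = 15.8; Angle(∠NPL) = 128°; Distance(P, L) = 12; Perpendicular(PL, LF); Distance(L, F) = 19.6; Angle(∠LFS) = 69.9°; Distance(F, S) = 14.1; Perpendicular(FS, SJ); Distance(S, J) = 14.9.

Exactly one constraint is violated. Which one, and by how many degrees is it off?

Perpendicular(FS, SJ) — off by 8.60°.

E = (0.00, 0.00) ✓; EN at -108.7° ✓; |EN| = 10.80 ✓; ∠ENP = 149.0° ✓; |NP| = 15.80 ✓; ∠NPL = 128.0° ✓; |PL| = 12.00 ✓; ∠(PL, LF) = 90.00° ✓; |LF| = 19.60 ✓; ∠LFS = 69.90° ✓; |FS| = 14.10 ✓; ∠(FS, SJ) = 81.40° ✗; |SJ| = 14.90 ✓.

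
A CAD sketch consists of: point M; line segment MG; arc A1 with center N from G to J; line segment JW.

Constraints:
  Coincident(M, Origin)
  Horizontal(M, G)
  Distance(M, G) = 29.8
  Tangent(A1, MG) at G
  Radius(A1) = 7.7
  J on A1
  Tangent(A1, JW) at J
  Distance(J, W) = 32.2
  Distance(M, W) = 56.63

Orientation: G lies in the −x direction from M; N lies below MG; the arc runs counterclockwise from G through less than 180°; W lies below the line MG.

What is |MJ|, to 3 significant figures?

38.1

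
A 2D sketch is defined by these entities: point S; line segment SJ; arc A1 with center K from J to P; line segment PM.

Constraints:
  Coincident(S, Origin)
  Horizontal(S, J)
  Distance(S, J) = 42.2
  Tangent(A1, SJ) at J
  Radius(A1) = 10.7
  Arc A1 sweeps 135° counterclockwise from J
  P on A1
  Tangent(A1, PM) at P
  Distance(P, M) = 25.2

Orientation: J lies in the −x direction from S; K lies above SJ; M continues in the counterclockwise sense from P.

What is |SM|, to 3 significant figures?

63.7

S is at the origin; S and J share the same y with |SJ| = 42.2 and J on the −x side, so J = (-42.2, 0.00). A1 meets SJ tangentially, so KJ is at right angles to SJ, so K = J + (0, 10.7) = (-42.2, 10.7). On A1, J sits at bearing -90° from K; a 135° counterclockwise sweep puts P at bearing 45°, so P = K + 10.7·(cos 45°, sin 45°) = (-34.6, 18.3). Tangency of A1 to PM means the radius KP is perpendicular to PM, so PM runs along (−sin 45°, cos 45°); with |PM| = 25.2, M = (-52.5, 36.1). Then |SM| = |M − S| = 63.7.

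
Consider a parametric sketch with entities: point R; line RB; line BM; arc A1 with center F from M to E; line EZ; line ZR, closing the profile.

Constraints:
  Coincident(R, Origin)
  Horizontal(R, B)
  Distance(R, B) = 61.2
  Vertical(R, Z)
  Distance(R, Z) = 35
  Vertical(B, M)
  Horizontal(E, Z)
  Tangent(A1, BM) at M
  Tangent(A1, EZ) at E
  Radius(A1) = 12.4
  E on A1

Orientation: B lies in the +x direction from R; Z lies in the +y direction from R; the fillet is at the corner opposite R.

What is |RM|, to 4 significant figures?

65.24

The virtual corner opposite R is at (61.20, 35.00). Tangency of A1 to BM means the radius FM is perpendicular to BM and tangency of A1 to EZ means the radius FE is perpendicular to EZ, with radius 12.4, so the center F sits 12.4 in from both sides at F = (48.80, 22.60). That places the tangent points at M = (61.20, 22.60) on BM and E = (48.80, 35.00) on EZ. Then |RM| = |M − R| = 65.24.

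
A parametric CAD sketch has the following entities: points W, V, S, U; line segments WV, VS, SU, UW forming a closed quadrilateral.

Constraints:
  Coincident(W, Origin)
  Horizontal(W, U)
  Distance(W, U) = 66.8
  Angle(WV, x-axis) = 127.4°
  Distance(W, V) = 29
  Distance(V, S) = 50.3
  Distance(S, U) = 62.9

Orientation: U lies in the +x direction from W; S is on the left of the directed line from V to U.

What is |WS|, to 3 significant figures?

54.6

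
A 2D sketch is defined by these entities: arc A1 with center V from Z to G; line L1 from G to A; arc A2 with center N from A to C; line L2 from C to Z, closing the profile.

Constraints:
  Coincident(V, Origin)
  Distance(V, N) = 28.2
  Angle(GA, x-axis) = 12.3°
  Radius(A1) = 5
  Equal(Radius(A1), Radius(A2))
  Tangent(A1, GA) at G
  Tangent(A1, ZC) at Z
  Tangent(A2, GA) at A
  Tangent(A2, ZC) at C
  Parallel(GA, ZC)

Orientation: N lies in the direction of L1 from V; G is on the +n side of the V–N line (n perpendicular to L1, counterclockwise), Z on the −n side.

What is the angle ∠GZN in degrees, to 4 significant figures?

79.95°

The slot axis is L1's direction at 12.3°, so u = (cos 12.3°, sin 12.3°) = (0.9770, 0.2130) and n = (−sin 12.3°, cos 12.3°) = (-0.2130, 0.9770). V is at the origin and N lies 28.2 along u from V, so N = 28.2·u = (27.55, 6.007). Tangency of A1 to both parallel lines with radius 5.0 puts G and Z at V ± 5.0·n: G = (-1.065, 4.885), Z = (1.065, -4.885). Then cos ∠GZN = ZG·ZN / (|ZG||ZN|), giving 79.95°.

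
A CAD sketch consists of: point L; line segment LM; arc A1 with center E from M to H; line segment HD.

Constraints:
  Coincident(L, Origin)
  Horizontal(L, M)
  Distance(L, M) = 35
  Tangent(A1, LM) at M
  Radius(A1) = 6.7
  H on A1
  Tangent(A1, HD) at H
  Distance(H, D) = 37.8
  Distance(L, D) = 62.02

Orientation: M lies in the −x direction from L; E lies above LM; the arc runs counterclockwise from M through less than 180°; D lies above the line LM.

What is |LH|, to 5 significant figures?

30.300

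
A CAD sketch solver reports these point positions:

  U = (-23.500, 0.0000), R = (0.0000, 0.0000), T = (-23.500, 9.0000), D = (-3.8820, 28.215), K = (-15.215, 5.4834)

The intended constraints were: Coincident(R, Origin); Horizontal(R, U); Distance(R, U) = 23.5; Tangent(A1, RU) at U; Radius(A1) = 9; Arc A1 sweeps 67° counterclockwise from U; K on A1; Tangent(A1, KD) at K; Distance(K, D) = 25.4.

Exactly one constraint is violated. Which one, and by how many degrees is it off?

Tangent(A1, KD) at K — off by 3.50°.

R = (0.00, 0.00) ✓; R.y = 0.00, U.y = 0.00 ✓; |RU| = 23.50 ✓; ∠(TU, UR) = 90.00° ✓; |TU| = 9.000 ✓; bearing(T→K) − bearing(T→U) = 67.00° ✓; |TK| = 9.000 ✓; ∠(TK, KD) = 93.50° ✗; |KD| = 25.40 ✓.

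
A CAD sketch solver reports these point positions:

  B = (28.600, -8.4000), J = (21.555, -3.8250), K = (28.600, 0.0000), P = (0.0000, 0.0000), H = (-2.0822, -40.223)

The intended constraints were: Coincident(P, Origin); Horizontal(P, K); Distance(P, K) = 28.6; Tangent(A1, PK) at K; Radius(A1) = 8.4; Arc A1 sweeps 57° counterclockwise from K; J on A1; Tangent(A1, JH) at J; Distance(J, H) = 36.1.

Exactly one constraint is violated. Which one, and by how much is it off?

Distance(J, H) = 36.1 — off by 7.30.

P = (0.00, 0.00) ✓; P.y = 0.00, K.y = 0.00 ✓; |PK| = 28.60 ✓; ∠(BK, KP) = 90.00° ✓; |BK| = 8.400 ✓; bearing(B→J) − bearing(B→K) = 57.00° ✓; |BJ| = 8.400 ✓; ∠(BJ, JH) = 90.00° ✓; |JH| = 43.40 ✗.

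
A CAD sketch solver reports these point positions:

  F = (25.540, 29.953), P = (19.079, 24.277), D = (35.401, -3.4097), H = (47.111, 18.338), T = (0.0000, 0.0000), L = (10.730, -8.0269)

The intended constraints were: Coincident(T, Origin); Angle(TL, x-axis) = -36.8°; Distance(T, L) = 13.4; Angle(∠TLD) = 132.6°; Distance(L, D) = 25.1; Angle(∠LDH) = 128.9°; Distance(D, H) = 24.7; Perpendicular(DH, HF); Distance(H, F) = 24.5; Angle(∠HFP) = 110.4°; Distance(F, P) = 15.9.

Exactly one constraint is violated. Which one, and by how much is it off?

Distance(F, P) = 15.9 — off by 7.30.

T = (0.00, 0.00) ✓; TL at -36.80° ✓; |TL| = 13.40 ✓; ∠TLD = 132.6° ✓; |LD| = 25.10 ✓; ∠LDH = 128.9° ✓; |DH| = 24.70 ✓; ∠(DH, HF) = 90.00° ✓; |HF| = 24.50 ✓; ∠HFP = 110.4° ✓; |FP| = 8.600 ✗.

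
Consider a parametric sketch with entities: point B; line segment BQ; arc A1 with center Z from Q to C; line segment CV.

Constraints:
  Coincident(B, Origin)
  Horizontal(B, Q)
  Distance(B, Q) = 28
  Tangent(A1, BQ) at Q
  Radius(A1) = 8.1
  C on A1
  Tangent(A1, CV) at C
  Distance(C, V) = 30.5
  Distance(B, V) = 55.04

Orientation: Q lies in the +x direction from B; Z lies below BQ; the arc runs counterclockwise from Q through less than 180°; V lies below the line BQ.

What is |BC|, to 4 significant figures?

25.38

B is at the origin; B and Q share the same y with |BQ| = 28.0 and Q on the +x side, so Q = (28.00, 0.000). A1 meets BQ tangentially, so ZQ is at right angles to BQ, so Z = Q + (0, -8.1) = (28.00, -8.100). Since ZC ⟂ CV (tangency), |ZV| = √(8.1² + 30.5²) = 31.56 regardless of where C sits on A1. So V lies on both circle(B, 55.04) and circle(Z, 31.56); the below-BQ intersection is V = (40.80, -36.95). C is the foot of the tangent from V: C = (21.69, -13.18).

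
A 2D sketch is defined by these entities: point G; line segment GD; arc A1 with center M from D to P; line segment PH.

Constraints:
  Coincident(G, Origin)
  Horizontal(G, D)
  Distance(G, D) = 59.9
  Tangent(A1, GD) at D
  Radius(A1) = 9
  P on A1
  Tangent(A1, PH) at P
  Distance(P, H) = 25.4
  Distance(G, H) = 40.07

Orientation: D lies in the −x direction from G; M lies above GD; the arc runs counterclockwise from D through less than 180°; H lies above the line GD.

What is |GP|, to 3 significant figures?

53.9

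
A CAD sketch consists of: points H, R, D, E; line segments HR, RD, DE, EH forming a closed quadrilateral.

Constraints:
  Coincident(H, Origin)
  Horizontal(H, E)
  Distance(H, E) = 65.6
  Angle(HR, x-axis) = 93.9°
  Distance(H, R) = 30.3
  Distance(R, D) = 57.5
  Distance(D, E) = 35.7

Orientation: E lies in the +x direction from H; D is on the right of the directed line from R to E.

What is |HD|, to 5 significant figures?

36.550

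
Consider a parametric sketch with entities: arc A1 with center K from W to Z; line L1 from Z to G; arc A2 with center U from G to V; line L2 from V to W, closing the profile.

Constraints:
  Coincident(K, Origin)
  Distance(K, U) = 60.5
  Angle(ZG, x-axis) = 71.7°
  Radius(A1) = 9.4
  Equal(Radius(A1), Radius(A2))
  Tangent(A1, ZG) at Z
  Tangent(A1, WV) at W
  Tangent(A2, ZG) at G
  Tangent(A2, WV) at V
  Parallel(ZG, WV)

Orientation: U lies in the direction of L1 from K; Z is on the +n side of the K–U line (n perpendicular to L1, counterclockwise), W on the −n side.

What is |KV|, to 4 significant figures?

61.23

Tangency of A1 to both parallel lines with radius 9.4 puts Z and W at K ± 9.4·n: Z = (-8.925, 2.952), W = (8.925, -2.952). Equal radii place G and V the same way about U: G = U + 9.4·n = (10.07, 60.39), V = U − 9.4·n = (27.92, 54.49). Then |KV| = |V − K| = 61.23.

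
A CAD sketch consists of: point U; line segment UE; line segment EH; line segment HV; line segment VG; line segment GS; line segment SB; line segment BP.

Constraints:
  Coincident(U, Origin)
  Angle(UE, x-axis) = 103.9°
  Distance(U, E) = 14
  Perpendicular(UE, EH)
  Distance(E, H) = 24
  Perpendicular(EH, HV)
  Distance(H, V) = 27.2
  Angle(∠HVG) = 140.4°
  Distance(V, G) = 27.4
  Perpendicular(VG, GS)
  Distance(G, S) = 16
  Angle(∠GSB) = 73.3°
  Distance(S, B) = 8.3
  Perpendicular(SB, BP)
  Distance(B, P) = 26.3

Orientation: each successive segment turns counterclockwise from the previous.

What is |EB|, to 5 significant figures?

33.527

The perpendicularity gives GS at right angles to VG, so GS runs at 53.500°; with |GS| = 16.0, S = (11.417, -22.015). ∠GSB = 73.3° gives SB at 160.20° from the x-axis; with |SB| = 8.3, B = (3.6073, -19.204). Then |EB| = |B − E| = 33.527.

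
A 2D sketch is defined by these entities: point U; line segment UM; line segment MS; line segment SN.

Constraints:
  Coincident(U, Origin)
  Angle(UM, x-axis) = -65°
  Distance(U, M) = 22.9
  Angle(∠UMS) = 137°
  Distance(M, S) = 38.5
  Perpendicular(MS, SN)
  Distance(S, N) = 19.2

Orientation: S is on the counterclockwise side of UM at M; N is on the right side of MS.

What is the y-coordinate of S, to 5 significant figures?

-35.177

U is at the origin; UM runs at -65.0° with length 22.9, so M = 22.9·(cos -65.0°, sin -65.0°) = (9.6780, -20.754). ∠UMS = 137.0°, so MS runs at -65.0° + (180° − 137.0°) = -22.000° from the x-axis; with |MS| = 38.5, S = M + 38.5·(cos -22.000°, sin -22.000°) = (45.375, -35.177). So S.y = -35.177.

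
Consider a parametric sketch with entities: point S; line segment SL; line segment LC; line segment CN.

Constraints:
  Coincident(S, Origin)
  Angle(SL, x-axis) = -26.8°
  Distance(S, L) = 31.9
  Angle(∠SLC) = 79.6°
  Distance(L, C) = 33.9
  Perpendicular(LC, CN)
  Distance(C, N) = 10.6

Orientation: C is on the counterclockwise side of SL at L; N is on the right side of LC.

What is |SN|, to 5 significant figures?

50.536

∠SLC = 79.6°, so LC runs at -26.8° + (180° − 79.6°) = 73.600° from the x-axis; with |LC| = 33.9, C = L + 33.9·(cos 73.600°, sin 73.600°) = (38.045, 18.138). The perpendicularity gives CN at right angles to LC; with |CN| = 10.6 on the right of LC, N = C + 10.6·(0.95931, -0.28234) = (48.214, 15.145). Then |SN| = |N − S| = 50.536.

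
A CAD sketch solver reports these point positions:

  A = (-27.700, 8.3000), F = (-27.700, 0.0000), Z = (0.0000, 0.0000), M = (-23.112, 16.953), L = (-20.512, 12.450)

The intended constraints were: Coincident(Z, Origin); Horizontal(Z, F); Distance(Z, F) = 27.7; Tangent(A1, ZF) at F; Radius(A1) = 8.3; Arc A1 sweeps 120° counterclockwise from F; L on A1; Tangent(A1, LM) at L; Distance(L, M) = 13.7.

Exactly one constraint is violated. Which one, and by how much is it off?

Distance(L, M) = 13.7 — off by 8.50.

Z = (0.00, 0.00) ✓; Z.y = 0.00, F.y = 0.00 ✓; |ZF| = 27.70 ✓; ∠(AF, FZ) = 90.00° ✓; |AF| = 8.300 ✓; bearing(A→L) − bearing(A→F) = 120.0° ✓; |AL| = 8.300 ✓; ∠(AL, LM) = 90.00° ✓; |LM| = 5.200 ✗.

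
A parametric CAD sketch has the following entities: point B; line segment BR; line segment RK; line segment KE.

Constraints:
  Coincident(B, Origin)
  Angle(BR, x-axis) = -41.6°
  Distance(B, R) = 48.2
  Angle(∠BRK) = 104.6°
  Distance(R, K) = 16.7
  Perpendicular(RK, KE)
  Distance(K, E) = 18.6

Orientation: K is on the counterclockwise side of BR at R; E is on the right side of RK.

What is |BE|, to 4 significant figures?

71.34

B is at the origin; BR runs at -41.6° with length 48.2, so R = 48.2·(cos -41.6°, sin -41.6°) = (36.04, -32.00). ∠BRK = 104.6°, so RK runs at -41.6° + (180° − 104.6°) = 33.80° from the x-axis; with |RK| = 16.7, K = R + 16.7·(cos 33.80°, sin 33.80°) = (49.92, -22.71). RK is perpendicular to KE; with |KE| = 18.6 on the right of RK, E = K + 18.6·(0.5563, -0.8310) = (60.27, -38.17). Then |BE| = |E − B| = 71.34.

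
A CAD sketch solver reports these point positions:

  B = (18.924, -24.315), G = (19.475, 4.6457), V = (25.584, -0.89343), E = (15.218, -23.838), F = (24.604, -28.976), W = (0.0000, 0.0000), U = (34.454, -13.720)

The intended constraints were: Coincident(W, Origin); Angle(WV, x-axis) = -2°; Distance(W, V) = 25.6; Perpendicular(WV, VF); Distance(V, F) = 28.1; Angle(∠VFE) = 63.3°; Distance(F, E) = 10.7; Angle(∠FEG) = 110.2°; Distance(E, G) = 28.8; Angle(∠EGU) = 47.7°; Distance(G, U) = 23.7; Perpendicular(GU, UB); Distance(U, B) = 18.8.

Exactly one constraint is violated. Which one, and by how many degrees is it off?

Perpendicular(GU, UB) — off by 4.90°.

W = (0.00, 0.00) ✓; WV at -2.000° ✓; |WV| = 25.60 ✓; ∠(WV, VF) = 90.00° ✓; |VF| = 28.10 ✓; ∠VFE = 63.30° ✓; |FE| = 10.70 ✓; ∠FEG = 110.2° ✓; |EG| = 28.80 ✓; ∠EGU = 47.70° ✓; |GU| = 23.70 ✓; ∠(GU, UB) = 94.90° ✗; |UB| = 18.80 ✓.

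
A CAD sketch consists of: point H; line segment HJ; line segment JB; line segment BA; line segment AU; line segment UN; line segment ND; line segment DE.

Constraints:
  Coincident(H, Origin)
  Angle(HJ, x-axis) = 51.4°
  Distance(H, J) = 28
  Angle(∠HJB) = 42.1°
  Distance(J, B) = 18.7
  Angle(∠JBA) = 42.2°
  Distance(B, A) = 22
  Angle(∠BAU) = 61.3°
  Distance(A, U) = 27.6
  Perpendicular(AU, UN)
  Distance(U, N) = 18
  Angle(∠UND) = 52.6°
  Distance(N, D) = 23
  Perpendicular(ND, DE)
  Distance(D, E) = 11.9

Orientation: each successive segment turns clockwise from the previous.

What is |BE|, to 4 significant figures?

25.44

∠UND = 52.6° gives ND at 159.6° from the x-axis; with |ND| = 23.0, D = (12.96, 17.46). ND is perpendicular to DE, so DE runs at 69.60°; with |DE| = 11.9, E = (17.11, 28.61). Then |BE| = |E − B| = 25.44.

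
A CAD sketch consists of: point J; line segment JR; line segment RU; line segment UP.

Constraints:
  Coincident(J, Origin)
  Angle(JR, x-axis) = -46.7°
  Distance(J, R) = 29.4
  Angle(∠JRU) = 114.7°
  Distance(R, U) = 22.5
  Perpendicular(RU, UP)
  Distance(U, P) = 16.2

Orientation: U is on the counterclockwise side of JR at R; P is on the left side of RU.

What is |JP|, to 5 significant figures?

36.338

J is at the origin; JR runs at -46.7° with length 29.4, so R = 29.4·(cos -46.7°, sin -46.7°) = (20.163, -21.397). ∠JRU = 114.7°, so RU runs at -46.7° + (180° − 114.7°) = 18.600° from the x-axis; with |RU| = 22.5, U = R + 22.5·(cos 18.600°, sin 18.600°) = (41.488, -14.220). RU is perpendicular to UP; with |UP| = 16.2 on the left of RU, P = U + 16.2·(-0.31896, 0.94777) = (36.321, 1.1339). Then |JP| = |P − J| = 36.338.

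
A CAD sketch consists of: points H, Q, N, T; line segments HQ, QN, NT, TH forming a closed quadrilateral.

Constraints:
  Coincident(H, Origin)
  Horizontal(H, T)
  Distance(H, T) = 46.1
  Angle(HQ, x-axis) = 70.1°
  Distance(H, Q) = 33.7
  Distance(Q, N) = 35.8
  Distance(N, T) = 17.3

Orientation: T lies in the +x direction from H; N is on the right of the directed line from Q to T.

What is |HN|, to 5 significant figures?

28.806

H is at the origin; HT is horizontal with |HT| = 46.1 and T in +x, so T = (46.1, 0). HQ runs at 70.1° with |HQ| = 33.7, so Q = (11.471, 31.688). N is determined by |QN| = 35.8 and |NT| = 17.3 together: it lies at the intersection of circle(Q, 35.8) and circle(T, 17.3). With |QT| = 46.939, the foot of the radical line on QT is 33.934 from Q and the perpendicular offset is √(35.8² − 33.934²) = 11.408. Taking the right-of-QT solution: N = (28.804, 0.36350).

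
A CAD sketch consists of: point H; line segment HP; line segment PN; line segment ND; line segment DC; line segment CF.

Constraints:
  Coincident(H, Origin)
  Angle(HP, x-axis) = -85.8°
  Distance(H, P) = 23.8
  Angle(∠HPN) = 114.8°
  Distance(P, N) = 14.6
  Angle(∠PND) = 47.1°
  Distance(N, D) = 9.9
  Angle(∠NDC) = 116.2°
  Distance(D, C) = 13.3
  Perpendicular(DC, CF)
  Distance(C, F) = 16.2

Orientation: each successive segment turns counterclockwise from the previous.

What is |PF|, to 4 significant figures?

12.09

∠NDC = 116.2° gives DC at 176.1° from the x-axis; with |DC| = 13.3, C = (-1.616, -18.81). DC is perpendicular to CF, so CF runs at -93.90°; with |CF| = 16.2, F = (-2.718, -34.97). Then |PF| = |F − P| = 12.09.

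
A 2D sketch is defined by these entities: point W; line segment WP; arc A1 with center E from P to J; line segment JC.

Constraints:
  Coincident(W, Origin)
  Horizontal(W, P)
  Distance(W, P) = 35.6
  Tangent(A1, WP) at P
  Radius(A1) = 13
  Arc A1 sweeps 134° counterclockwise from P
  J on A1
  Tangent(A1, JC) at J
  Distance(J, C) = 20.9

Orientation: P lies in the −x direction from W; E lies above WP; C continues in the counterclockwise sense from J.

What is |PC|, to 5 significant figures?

37.423

On A1, P sits at bearing -90° from E; a 134° counterclockwise sweep puts J at bearing 44°, so J = E + 13.0·(cos 44°, sin 44°) = (-26.249, 22.031). The tangent condition forces EJ to be normal to JC, so JC runs along (−sin 44°, cos 44°); with |JC| = 20.9, C = (-40.767, 37.065). Then |PC| = |C − P| = 37.423.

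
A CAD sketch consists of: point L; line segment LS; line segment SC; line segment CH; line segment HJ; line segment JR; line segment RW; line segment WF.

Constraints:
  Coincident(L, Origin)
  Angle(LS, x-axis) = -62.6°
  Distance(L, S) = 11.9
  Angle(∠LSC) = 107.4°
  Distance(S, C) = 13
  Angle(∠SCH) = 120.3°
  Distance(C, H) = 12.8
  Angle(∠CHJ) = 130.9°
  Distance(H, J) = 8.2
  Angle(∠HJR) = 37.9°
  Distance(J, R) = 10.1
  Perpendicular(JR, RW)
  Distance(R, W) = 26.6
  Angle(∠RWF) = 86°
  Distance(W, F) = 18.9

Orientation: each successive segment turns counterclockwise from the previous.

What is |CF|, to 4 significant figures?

35.89

The perpendicularity gives RW at right angles to JR, so RW runs at -9.100°; with |RW| = 26.6, W = (43.44, -3.297). ∠RWF = 86.0° gives WF at 84.90° from the x-axis; with |WF| = 18.9, F = (45.12, 15.53). Then |CF| = |F − C| = 35.89.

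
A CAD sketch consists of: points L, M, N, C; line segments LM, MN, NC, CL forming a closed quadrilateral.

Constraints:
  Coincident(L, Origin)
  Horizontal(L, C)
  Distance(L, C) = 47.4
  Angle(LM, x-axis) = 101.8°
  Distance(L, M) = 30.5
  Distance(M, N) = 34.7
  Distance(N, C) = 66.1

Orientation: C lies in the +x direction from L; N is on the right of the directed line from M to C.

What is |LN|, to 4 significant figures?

18.82

Checks: |MN| = 34.70 ✓; |NC| = 66.10 ✓.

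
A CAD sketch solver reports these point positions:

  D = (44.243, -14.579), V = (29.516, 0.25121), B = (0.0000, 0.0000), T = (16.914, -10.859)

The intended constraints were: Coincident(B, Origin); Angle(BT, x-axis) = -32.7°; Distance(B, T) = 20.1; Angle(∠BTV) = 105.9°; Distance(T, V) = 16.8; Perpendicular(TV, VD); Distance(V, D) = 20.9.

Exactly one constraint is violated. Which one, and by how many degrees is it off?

Perpendicular(TV, VD) — off by 3.40°.

B = (0.00, 0.00) ✓; BT at -32.70° ✓; |BT| = 20.10 ✓; ∠BTV = 105.9° ✓; |TV| = 16.80 ✓; ∠(TV, VD) = 86.60° ✗; |VD| = 20.90 ✓.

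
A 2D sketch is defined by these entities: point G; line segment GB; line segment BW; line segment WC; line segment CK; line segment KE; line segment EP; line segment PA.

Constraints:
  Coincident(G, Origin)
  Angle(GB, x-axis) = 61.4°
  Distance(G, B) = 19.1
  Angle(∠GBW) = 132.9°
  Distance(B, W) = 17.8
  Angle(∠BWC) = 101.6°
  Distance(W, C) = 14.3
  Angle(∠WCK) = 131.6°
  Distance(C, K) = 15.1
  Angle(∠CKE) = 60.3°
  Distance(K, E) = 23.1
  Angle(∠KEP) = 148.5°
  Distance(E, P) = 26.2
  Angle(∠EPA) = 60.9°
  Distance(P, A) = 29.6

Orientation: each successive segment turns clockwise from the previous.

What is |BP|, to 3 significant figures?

21.9

G is at the origin; GB runs at 61.4° with length 19.1, so B = (9.14, 16.8). ∠GBW = 132.9° gives BW at 14.3° from the x-axis; with |BW| = 17.8, W = (26.4, 21.2). ∠BWC = 101.6° gives WC at -64.1° from the x-axis; with |WC| = 14.3, C = (32.6, 8.30). ∠WCK = 131.6° gives CK at -112° from the x-axis; with |CK| = 15.1, K = (26.9, -5.65). ∠CKE = 60.3° gives KE at 128° from the x-axis; with |KE| = 23.1, E = (12.7, 12.6). ∠KEP = 148.5° gives EP at 96.3° from the x-axis; with |EP| = 26.2, P = (9.83, 38.6). Then |BP| = |P − B| = 21.9.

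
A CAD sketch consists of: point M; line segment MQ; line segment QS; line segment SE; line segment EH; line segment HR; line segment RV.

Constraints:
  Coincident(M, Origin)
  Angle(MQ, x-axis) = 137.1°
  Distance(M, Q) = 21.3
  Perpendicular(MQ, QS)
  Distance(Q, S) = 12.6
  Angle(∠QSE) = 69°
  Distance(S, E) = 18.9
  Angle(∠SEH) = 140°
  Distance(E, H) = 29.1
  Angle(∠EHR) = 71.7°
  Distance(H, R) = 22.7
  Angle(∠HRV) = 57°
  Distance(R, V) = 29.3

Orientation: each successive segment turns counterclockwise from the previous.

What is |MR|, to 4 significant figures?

26.62

∠SEH = 140.0° gives EH at 18.10° from the x-axis; with |EH| = 29.1, H = (21.02, 7.261). ∠EHR = 71.7° gives HR at 126.4° from the x-axis; with |HR| = 22.7, R = (7.545, 25.53). Then |MR| = |R − M| = 26.62.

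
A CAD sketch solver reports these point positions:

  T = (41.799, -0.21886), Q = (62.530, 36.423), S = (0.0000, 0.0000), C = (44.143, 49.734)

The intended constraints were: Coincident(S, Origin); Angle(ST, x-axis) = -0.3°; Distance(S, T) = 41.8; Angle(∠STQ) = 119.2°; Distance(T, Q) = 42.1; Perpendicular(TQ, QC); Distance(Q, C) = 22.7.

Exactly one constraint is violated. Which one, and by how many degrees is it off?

Perpendicular(TQ, QC) — off by 6.40°.

S = (0.00, 0.00) ✓; ST at -0.3000° ✓; |ST| = 41.80 ✓; ∠STQ = 119.2° ✓; |TQ| = 42.10 ✓; ∠(TQ, QC) = 83.60° ✗; |QC| = 22.70 ✓.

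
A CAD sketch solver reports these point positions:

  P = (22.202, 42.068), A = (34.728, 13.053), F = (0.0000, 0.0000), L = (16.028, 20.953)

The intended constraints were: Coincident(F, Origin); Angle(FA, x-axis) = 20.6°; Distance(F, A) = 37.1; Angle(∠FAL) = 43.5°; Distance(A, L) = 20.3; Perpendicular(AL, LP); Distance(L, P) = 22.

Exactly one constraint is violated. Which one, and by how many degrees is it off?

Perpendicular(AL, LP) — off by 6.60°.

F = (0.00, 0.00) ✓; FA at 20.60° ✓; |FA| = 37.10 ✓; ∠FAL = 43.50° ✓; |AL| = 20.30 ✓; ∠(AL, LP) = 83.40° ✗; |LP| = 22.00 ✓.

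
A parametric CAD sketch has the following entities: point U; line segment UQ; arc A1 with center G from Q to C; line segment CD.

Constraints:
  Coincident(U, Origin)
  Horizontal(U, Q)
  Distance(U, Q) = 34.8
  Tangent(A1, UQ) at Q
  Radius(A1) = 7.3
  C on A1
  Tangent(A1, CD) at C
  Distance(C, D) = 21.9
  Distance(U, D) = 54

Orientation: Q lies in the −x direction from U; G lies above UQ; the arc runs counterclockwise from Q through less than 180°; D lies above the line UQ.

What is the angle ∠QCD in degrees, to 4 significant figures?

110.2°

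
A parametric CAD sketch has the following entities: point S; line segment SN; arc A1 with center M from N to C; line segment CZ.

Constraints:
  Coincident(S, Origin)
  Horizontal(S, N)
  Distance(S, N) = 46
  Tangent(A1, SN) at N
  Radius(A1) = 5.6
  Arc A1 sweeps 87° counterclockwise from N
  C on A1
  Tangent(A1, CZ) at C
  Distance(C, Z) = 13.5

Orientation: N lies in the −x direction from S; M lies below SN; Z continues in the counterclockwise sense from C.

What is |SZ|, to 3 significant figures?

55.6

S is at the origin; S and N share the same y with |SN| = 46.0 and N on the −x side, so N = (-46.0, 0.00). Since A1 is tangent to SN there, MN ⟂ SN, so M = N + (0, -5.6) = (-46.0, -5.60). On A1, N sits at bearing 90° from M; an 87° counterclockwise sweep puts C at bearing 177°, so C = M + 5.6·(cos 177°, sin 177°) = (-51.6, -5.31). Since A1 is tangent to CZ there, MC ⟂ CZ, so CZ runs along (−sin 177°, cos 177°); with |CZ| = 13.5, Z = (-52.3, -18.8). Then |SZ| = |Z − S| = 55.6.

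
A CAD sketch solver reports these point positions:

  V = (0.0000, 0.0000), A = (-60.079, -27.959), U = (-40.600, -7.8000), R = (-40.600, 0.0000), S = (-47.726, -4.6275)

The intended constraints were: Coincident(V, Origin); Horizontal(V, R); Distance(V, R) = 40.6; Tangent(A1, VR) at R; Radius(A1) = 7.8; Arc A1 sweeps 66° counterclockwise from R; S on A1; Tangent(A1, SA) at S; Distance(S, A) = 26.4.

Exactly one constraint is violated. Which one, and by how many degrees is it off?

Tangent(A1, SA) at S — off by 3.90°.

V = (0.00, 0.00) ✓; V.y = 0.00, R.y = 0.00 ✓; |VR| = 40.60 ✓; ∠(UR, RV) = 90.00° ✓; |UR| = 7.800 ✓; bearing(U→S) − bearing(U→R) = 66.00° ✓; |US| = 7.800 ✓; ∠(US, SA) = 93.90° ✗; |SA| = 26.40 ✓.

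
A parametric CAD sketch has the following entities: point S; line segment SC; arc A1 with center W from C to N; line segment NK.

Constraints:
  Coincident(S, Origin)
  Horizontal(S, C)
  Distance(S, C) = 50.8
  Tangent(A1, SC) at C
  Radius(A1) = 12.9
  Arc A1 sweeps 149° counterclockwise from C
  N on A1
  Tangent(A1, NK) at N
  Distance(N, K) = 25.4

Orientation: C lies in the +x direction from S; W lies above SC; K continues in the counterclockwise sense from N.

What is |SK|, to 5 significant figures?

51.424

S is at the origin; SC is horizontal with |SC| = 50.8 and C on the +x side, so C = (50.800, 0.0000). Tangency of A1 to SC means the radius WC is perpendicular to SC, so W = C + (0, 12.9) = (50.800, 12.900). On A1, C sits at bearing -90° from W; a 149° counterclockwise sweep puts N at bearing 59°, so N = W + 12.9·(cos 59°, sin 59°) = (57.444, 23.957). Tangency of A1 to NK means the radius WN is perpendicular to NK, so NK runs along (−sin 59°, cos 59°); with |NK| = 25.4, K = (35.672, 37.039). Then |SK| = |K − S| = 51.424.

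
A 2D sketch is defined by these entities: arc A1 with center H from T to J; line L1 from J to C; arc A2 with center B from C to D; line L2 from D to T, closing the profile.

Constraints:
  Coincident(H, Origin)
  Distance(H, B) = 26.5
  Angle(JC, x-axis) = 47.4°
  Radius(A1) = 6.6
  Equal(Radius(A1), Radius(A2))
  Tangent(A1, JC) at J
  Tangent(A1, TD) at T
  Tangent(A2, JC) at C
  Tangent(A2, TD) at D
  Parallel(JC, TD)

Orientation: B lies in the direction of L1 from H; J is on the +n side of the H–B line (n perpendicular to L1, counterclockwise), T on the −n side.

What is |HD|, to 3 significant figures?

27.3

The slot axis is L1's direction at 47.4°, so u = (cos 47.4°, sin 47.4°) = (0.677, 0.736) and n = (−sin 47.4°, cos 47.4°) = (-0.736, 0.677). H is at the origin and B lies 26.5 along u from H, so B = 26.5·u = (17.9, 19.5). Tangency of A1 to both parallel lines with radius 6.6 puts J and T at H ± 6.6·n: J = (-4.86, 4.47), T = (4.86, -4.47). Equal radii place C and D the same way about B: C = B + 6.6·n = (13.1, 24.0), D = B − 6.6·n = (22.8, 15.0). Then |HD| = |D − H| = 27.3.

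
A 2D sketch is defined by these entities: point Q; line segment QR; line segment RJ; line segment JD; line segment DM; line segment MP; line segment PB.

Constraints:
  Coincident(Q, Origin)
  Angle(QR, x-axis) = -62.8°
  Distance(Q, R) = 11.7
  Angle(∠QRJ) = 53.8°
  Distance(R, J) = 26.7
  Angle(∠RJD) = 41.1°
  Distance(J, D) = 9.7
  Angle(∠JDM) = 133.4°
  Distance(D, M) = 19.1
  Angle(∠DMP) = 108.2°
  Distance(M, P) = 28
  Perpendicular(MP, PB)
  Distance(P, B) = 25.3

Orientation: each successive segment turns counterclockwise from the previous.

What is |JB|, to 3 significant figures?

29.4

Q is at the origin; QR runs at -62.8° with length 11.7, so R = (5.35, -10.4). ∠QRJ = 53.8° gives RJ at 63.4° from the x-axis; with |RJ| = 26.7, J = (17.3, 13.5). ∠RJD = 41.1° gives JD at -158° from the x-axis; with |JD| = 9.7, D = (8.33, 9.79). ∠JDM = 133.4° gives DM at -111° from the x-axis; with |DM| = 19.1, M = (1.45, -8.03). ∠DMP = 108.2° gives MP at -39.3° from the x-axis; with |MP| = 28.0, P = (23.1, -25.8). MP ⟂ PB, so PB runs at 50.7°; with |PB| = 25.3, B = (39.1, -6.19). Then |JB| = |B − J| = 29.4.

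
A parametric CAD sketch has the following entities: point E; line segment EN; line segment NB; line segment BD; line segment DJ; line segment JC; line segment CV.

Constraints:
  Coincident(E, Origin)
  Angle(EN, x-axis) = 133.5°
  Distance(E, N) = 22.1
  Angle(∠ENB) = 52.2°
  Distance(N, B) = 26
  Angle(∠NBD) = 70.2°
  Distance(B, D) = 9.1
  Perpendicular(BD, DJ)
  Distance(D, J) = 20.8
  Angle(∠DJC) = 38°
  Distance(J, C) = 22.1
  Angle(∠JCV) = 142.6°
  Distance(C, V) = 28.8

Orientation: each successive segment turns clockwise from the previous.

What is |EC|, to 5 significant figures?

25.271

BD is perpendicular to DJ, so DJ runs at 165.90°; with |DJ| = 20.8, J = (-11.731, 14.854). ∠DJC = 38.0° gives JC at 23.900° from the x-axis; with |JC| = 22.1, C = (8.4736, 23.808). Then |EC| = |C − E| = 25.271.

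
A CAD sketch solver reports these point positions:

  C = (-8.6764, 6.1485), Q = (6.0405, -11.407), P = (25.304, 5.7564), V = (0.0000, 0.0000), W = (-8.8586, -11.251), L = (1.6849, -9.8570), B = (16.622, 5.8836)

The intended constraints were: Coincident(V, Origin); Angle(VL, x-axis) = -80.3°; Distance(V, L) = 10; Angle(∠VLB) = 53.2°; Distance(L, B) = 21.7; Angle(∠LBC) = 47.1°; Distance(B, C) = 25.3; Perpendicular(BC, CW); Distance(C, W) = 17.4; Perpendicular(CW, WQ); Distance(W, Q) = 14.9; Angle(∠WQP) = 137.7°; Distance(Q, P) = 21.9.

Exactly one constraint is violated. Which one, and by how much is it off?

Distance(Q, P) = 21.9 — off by 3.90.

V = (0.00, 0.00) ✓; VL at -80.30° ✓; |VL| = 10.00 ✓; ∠VLB = 53.20° ✓; |LB| = 21.70 ✓; ∠LBC = 47.10° ✓; |BC| = 25.30 ✓; ∠(BC, CW) = 90.00° ✓; |CW| = 17.40 ✓; ∠(CW, WQ) = 90.00° ✓; |WQ| = 14.90 ✓; ∠WQP = 137.7° ✓; |QP| = 25.80 ✗.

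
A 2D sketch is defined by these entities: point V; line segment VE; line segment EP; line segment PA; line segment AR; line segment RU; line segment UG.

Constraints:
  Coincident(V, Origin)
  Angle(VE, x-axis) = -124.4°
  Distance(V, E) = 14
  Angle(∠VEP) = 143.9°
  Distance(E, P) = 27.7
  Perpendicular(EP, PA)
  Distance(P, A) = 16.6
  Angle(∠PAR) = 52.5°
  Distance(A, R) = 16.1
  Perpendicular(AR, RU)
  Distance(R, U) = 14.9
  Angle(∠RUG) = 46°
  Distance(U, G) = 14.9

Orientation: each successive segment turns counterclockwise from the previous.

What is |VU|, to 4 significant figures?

37.72

∠PAR = 52.5° gives AR at 129.2° from the x-axis; with |AR| = 16.1, R = (-0.6708, -26.27). The perpendicularity gives RU at right angles to AR, so RU runs at -140.8°; with |RU| = 14.9, U = (-12.22, -35.69). Then |VU| = |U − V| = 37.72.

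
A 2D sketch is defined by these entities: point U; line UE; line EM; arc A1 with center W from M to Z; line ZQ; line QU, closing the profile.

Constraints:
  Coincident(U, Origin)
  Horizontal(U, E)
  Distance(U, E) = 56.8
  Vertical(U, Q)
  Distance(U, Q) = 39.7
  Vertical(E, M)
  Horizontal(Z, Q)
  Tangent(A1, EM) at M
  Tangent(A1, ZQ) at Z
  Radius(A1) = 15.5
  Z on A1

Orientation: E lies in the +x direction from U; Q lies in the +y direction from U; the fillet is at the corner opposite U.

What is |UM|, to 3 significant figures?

61.7

The virtual corner opposite U is at (56.8, 39.7). Tangency of A1 to EM means the radius WM is perpendicular to EM and since A1 is tangent to ZQ there, WZ ⟂ ZQ, with radius 15.5, so the center W sits 15.5 in from both sides at W = (41.3, 24.2). That places the tangent points at M = (56.8, 24.2) on EM and Z = (41.3, 39.7) on ZQ. Then |UM| = |M − U| = 61.7.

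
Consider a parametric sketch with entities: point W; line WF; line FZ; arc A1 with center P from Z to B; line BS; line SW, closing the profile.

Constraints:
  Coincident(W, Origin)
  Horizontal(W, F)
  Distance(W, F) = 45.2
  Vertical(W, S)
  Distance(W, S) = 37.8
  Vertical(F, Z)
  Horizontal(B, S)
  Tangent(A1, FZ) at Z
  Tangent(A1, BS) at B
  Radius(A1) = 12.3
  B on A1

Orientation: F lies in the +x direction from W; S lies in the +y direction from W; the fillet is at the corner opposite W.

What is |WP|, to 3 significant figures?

41.6

W is at the origin; W and F share the same y with |WF| = 45.2 and F on the +x side, so F = (45.2, 0.00). WS is vertical with |WS| = 37.8 and S on the +y side, so S = (0.00, 37.8). The virtual corner opposite W is at (45.2, 37.8). The tangent condition forces PZ to be normal to FZ and since A1 is tangent to BS there, PB ⟂ BS, with radius 12.3, so the center P sits 12.3 in from both sides at P = (32.9, 25.5). Then |WP| = |P − W| = 41.6.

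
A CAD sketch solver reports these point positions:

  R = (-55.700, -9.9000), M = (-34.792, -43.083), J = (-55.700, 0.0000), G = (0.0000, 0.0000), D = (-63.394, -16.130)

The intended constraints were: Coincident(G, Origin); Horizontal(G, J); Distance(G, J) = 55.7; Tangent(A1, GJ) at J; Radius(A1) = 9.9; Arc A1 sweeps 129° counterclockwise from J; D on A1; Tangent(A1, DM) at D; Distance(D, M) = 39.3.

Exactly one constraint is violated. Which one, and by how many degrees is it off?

Tangent(A1, DM) at D — off by 7.70°.

G = (0.00, 0.00) ✓; G.y = 0.00, J.y = 0.00 ✓; |GJ| = 55.70 ✓; ∠(RJ, JG) = 90.00° ✓; |RJ| = 9.900 ✓; bearing(R→D) − bearing(R→J) = 129.0° ✓; |RD| = 9.900 ✓; ∠(RD, DM) = 82.30° ✗; |DM| = 39.30 ✓.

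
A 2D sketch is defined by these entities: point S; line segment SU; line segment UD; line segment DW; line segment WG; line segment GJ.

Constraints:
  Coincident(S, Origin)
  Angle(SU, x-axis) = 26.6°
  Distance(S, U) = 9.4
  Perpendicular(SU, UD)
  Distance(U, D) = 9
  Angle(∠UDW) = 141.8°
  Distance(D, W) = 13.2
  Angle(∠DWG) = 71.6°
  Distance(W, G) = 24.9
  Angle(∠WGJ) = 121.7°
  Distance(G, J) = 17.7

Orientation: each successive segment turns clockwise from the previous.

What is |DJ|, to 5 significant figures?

30.141

∠DWG = 71.6° gives WG at 150.00° from the x-axis; with |WG| = 24.9, G = (-11.783, -4.3188). ∠WGJ = 121.7° gives GJ at 91.700° from the x-axis; with |GJ| = 17.7, J = (-12.308, 13.373). Then |DJ| = |J − D| = 30.141.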